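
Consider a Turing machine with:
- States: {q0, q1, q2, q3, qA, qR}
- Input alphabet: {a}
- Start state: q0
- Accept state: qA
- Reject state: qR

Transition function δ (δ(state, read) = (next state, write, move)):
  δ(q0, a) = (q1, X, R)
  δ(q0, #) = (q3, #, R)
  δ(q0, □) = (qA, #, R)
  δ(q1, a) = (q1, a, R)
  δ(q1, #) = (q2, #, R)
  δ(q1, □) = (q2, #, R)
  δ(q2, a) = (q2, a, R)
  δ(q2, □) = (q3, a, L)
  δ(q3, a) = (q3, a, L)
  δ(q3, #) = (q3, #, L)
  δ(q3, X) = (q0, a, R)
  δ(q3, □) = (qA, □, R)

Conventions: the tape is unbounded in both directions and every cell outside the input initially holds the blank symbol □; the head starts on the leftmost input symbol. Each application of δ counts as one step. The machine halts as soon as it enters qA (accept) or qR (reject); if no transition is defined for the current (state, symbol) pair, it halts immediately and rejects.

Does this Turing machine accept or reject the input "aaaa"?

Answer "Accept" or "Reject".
Trace (configuration after each step, as tape_left[state]tape_right with head position):
Step 0: [q0]aaaa (head at position 0)
Step 1: X[q1]aaa (head 1)
Step 2: Xa[q1]aa (head 2)
Step 3: Xaa[q1]a (head 3)
Step 4: Xaaa[q1]□ (head 4)
Step 5: Xaaa#[q2]□ (head 5)
Step 6: Xaaa[q3]#a (head 4)
Step 7: Xaa[q3]a#a (head 3)
Step 8: Xa[q3]aa#a (head 2)
Step 9: X[q3]aaa#a (head 1)
Step 10: [q3]Xaaa#a (head 0)
Step 11: a[q0]aaa#a (head 1)
Step 12: aX[q1]aa#a (head 2)
Step 13: aXa[q1]a#a (head 3)
Step 14: aXaa[q1]#a (head 4)
Step 15: aXaa#[q2]a (head 5)
Step 16: aXaa#a[q2]□ (head 6)
Step 17: aXaa#[q3]aa (head 5)
Step 18: aXaa[q3]#aa (head 4)
Step 19: aXa[q3]a#aa (head 3)
Step 20: aX[q3]aa#aa (head 2)
Step 21: a[q3]Xaa#aa (head 1)
Step 22: aa[q0]aa#aa (head 2)
Step 23: aaX[q1]a#aa (head 3)
Step 24: aaXa[q1]#aa (head 4)
Step 25: aaXa#[q2]aa (head 5)
Step 26: aaXa#a[q2]a (head 6)
Step 27: aaXa#aa[q2]□ (head 7)
Step 28: aaXa#a[q3]aa (head 6)
Step 29: aaXa#[q3]aaa (head 5)
Step 30: aaXa[q3]#aaa (head 4)
Step 31: aaX[q3]a#aaa (head 3)
Step 32: aa[q3]Xa#aaa (head 2)
Step 33: aaa[q0]a#aaa (head 3)
Step 34: aaaX[q1]#aaa (head 4)
Step 35: aaaX#[q2]aaa (head 5)
Step 36: aaaX#a[q2]aa (head 6)
Step 37: aaaX#aa[q2]a (head 7)
Step 38: aaaX#aaa[q2]□ (head 8)
Step 39: aaaX#aa[q3]aa (head 7)
Step 40: aaaX#a[q3]aaa (head 6)
Step 41: aaaX#[q3]aaaa (head 5)
Step 42: aaaX[q3]#aaaa (head 4)
Step 43: aaa[q3]X#aaaa (head 3)
Step 44: aaaa[q0]#aaaa (head 4)
Step 45: aaaa#[q3]aaaa (head 5)
Step 46: aaaa[q3]#aaaa (head 4)
Step 47: aaa[q3]a#aaaa (head 3)
Step 48: aa[q3]aa#aaaa (head 2)
Step 49: a[q3]aaa#aaaa (head 1)
Step 50: [q3]aaaa#aaaa (head 0)
Step 51: [q3]□aaaa#aaaa (head -1)
Step 52: □[qA]aaaa#aaaa (head 0)
The machine is in qA, so it halts and accepts.

Final answer: Accept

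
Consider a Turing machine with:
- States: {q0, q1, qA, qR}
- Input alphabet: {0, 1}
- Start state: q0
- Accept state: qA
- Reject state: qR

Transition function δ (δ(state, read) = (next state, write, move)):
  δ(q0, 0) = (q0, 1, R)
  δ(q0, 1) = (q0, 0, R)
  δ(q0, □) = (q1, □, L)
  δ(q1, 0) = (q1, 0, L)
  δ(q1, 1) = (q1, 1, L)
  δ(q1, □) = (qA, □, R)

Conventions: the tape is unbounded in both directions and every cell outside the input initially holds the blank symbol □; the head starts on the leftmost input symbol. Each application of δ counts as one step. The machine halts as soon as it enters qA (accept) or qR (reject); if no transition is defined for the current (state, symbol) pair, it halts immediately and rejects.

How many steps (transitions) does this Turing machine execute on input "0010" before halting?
Step 0: [q0]0010 (head at position 0)
Step 1: δ(q0, 0) = (q0, 1, R)  ⊢  1[q0]010 (head at position 1)
Step 2: δ(q0, 0) = (q0, 1, R)  ⊢  11[q0]10 (head at position 2)
Step 3: δ(q0, 1) = (q0, 0, R)  ⊢  110[q0]0 (head at position 3)
Step 4: δ(q0, 0) = (q0, 1, R)  ⊢  1101[q0]□ (head at position 4)
Step 5: δ(q0, □) = (q1, □, L)  ⊢  110[q1]1□ (head at position 3)
Step 6: δ(q1, 1) = (q1, 1, L)  ⊢  11[q1]01□ (head at position 2)
Step 7: δ(q1, 0) = (q1, 0, L)  ⊢  1[q1]101□ (head at position 1)
Step 8: δ(q1, 1) = (q1, 1, L)  ⊢  [q1]1101□ (head at position 0)
Step 9: δ(q1, 1) = (q1, 1, L)  ⊢  [q1]□1101□ (head at position -1)
Step 10: δ(q1, □) = (qA, □, R)  ⊢  □[qA]1101□ (head at position 0)
The machine is in qA, so it halts and accepts.
Number of transitions executed: 10.

Final answer: 10 steps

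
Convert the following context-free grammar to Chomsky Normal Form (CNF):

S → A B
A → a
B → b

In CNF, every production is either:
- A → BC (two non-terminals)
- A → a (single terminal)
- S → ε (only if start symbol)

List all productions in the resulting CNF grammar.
The grammar has no ε-productions or unit productions to eliminate.
S → A B is already in CNF (two non-terminals) – keep it.
A → a is already in CNF (single terminal) – keep it.
B → b is already in CNF (single terminal) – keep it.
Resulting CNF grammar (3 productions): A → a; B → b; S → A B

Final answer: A → a; B → b; S → A B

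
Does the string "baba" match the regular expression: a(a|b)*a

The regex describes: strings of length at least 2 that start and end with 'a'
No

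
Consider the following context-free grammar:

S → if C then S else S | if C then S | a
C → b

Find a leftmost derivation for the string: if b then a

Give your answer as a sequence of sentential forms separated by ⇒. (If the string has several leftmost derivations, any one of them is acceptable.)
Start with S.
Step 1: the leftmost non-terminal is S; apply S → if C then S:  if C then S
Step 2: the leftmost non-terminal is C; apply C → b:  if b then S
Step 3: the leftmost non-terminal is S; apply S → a:  if b then a

Final answer: S ⇒ if C then S ⇒ if b then S ⇒ if b then a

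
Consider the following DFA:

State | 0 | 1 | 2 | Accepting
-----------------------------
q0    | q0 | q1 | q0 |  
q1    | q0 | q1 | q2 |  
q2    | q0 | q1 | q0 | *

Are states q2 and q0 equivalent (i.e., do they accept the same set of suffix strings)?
Try the suffix ε (the empty string).
From q2: q2 — accepting.
From q0: q0 — not accepting.
The two states disagree on this suffix, so they are not equivalent.

Final answer: No. Distinguishing string: ε (the empty string) - accepted from q2 but not from q0.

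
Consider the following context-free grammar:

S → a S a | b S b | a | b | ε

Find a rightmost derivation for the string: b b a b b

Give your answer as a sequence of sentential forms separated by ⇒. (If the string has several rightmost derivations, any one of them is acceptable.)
Start with S.
Step 1: the rightmost non-terminal is S; apply S → b S b:  b S b
Step 2: the rightmost non-terminal is S; apply S → b S b:  b b S b b
Step 3: the rightmost non-terminal is S; apply S → a:  b b a b b

Final answer: S ⇒ b S b ⇒ b b S b b ⇒ b b a b b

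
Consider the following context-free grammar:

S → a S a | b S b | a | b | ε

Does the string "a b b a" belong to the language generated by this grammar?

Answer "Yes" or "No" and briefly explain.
A derivation exists: S ⇒ a S a ⇒ a b S b a ⇒ a b b a (using S → a S a, S → b S b, then S → ε).

Final answer: Yes - a valid derivation exists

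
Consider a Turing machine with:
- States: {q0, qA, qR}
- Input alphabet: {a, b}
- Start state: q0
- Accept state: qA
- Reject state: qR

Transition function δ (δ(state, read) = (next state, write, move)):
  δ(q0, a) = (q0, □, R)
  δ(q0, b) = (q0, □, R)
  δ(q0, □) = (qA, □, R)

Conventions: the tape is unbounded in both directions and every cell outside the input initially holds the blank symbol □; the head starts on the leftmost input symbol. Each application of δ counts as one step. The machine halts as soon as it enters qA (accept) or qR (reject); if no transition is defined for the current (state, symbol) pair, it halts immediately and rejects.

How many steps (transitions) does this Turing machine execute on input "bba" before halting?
Step 0: [q0]bba (head at position 0)
Step 1: δ(q0, b) = (q0, □, R)  ⊢  □[q0]ba (head at position 1)
Step 2: δ(q0, b) = (q0, □, R)  ⊢  □□[q0]a (head at position 2)
Step 3: δ(q0, a) = (q0, □, R)  ⊢  □□□[q0]□ (head at position 3)
Step 4: δ(q0, □) = (qA, □, R)  ⊢  □□□□[qA]□ (head at position 4)
The machine is in qA, so it halts and accepts.
Number of transitions executed: 4.

Final answer: 4 steps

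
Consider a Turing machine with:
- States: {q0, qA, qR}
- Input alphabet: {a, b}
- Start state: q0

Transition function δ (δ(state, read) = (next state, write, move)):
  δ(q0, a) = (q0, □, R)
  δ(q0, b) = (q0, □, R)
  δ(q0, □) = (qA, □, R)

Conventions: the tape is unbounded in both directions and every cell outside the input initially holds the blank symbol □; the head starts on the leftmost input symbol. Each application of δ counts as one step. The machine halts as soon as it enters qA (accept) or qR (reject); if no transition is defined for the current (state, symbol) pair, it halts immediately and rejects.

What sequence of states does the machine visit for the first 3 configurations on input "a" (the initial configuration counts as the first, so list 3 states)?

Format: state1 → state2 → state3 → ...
Step 0: [q0]a (head at position 0)
Step 1: δ(q0, a) = (q0, □, R)  ⊢  □[q0]□ (head at position 1)
Step 2: δ(q0, □) = (qA, □, R)  ⊢  □□[qA]□ (head at position 2)
Reading off the states of these 3 configurations: q0 → q0 → qA

Final answer: q0 → q0 → qA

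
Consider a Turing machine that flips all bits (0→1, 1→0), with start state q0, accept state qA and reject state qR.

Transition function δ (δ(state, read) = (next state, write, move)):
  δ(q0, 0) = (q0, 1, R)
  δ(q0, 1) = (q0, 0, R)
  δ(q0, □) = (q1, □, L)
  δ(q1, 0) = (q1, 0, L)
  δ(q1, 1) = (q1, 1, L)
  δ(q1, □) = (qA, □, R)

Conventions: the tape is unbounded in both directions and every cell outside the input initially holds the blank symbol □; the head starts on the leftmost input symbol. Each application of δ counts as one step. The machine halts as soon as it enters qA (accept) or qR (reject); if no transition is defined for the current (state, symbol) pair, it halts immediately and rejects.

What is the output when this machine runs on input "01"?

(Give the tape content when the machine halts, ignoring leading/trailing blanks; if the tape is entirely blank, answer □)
Step 0: [q0]01 (head at position 0)
Step 1: δ(q0, 0) = (q0, 1, R)  ⊢  1[q0]1 (head at position 1)
Step 2: δ(q0, 1) = (q0, 0, R)  ⊢  10[q0]□ (head at position 2)
Step 3: δ(q0, □) = (q1, □, L)  ⊢  1[q1]0□ (head at position 1)
Step 4: δ(q1, 0) = (q1, 0, L)  ⊢  [q1]10□ (head at position 0)
Step 5: δ(q1, 1) = (q1, 1, L)  ⊢  [q1]□10□ (head at position -1)
Step 6: δ(q1, □) = (qA, □, R)  ⊢  □[qA]10□ (head at position 0)
The machine is in qA, so it halts and accepts.
Tape content when halted (ignoring surrounding blanks): 10

Final answer: Output: 10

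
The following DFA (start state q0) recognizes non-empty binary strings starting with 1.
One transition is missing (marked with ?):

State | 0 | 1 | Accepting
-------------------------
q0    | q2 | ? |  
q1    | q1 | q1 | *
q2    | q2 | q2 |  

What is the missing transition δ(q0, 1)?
q1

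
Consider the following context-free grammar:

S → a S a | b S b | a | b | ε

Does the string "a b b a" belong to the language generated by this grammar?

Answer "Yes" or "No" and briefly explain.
A derivation exists: S ⇒ a S a ⇒ a b S b a ⇒ a b b a (using S → a S a, S → b S b, then S → ε).

Final answer: Yes - a valid derivation exists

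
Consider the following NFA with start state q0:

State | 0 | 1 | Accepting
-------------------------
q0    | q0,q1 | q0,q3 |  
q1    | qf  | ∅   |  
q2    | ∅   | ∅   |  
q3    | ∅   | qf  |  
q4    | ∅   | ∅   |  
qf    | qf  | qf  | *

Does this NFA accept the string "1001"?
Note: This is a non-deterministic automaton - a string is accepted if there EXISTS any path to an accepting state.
Track the set of states the NFA could be in: start {q0}
Read '1': {q0} → {q0, q3}
Read '0': {q0, q3} → {q0, q1}
Read '0': {q0, q1} → {q0, q1, qf}
Read '1': {q0, q1, qf} → {q0, q3, qf}
Final set {q0, q3, qf} contains accepting state(s) {qf} → accepted.

Final answer: Yes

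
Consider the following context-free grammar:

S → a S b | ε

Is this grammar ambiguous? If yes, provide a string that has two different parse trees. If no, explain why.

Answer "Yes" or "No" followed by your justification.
At every step exactly one production applies: if the remaining string to generate is non-empty it starts with a and ends with b, forcing S → a S b; if it is empty, S → ε is forced. Hence each string a^n b^n has exactly one derivation (S → a S b applied n times, then S → ε) and one parse tree.

Final answer: No - the grammar is unambiguous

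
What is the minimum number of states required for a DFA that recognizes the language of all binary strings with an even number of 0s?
Language: binary strings with an even number of 0s
Lower bound (Myhill–Nerode): the prefixes ε, 0 are pairwise distinguishable:
  ε vs 0: suffix ε distinguishes them (ε has zero 0s (accepted), 0 has one 0 (rejected))
So any DFA needs at least 2 states.
Upper bound: a DFA with 2 states exists (one state per class above).
Minimum states: 2

Final answer: 2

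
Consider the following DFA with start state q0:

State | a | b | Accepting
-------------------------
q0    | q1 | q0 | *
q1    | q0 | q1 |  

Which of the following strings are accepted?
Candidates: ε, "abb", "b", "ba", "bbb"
ε: q0; q0 is accepting → accepted
"abb": q0 → q1 → q1 → q1; q1 is not accepting → rejected
"b": q0 → q0; q0 is accepting → accepted
"ba": q0 → q0 → q1; q1 is not accepting → rejected
"bbb": q0 → q0 → q0 → q0; q0 is accepting → accepted

Final answer: ε, "b", "bbb"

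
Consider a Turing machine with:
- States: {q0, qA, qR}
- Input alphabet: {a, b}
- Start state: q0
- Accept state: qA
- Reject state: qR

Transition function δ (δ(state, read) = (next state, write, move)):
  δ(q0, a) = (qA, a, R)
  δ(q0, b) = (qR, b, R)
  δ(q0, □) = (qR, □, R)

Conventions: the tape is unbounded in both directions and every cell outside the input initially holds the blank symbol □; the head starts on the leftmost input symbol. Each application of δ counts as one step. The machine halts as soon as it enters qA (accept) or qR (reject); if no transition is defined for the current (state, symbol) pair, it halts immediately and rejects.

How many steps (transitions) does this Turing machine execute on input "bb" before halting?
Step 0: [q0]bb (head at position 0)
Step 1: δ(q0, b) = (qR, b, R)  ⊢  b[qR]b (head at position 1)
The machine is in qR, so it halts and rejects.
Number of transitions executed: 1.

Final answer: 1 steps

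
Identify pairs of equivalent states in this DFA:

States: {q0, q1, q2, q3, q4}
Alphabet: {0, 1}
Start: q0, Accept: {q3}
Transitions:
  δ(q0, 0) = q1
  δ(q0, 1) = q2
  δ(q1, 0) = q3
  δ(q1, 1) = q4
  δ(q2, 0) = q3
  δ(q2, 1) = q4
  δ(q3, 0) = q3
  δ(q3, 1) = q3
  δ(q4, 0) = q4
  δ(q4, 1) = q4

Using the table-filling algorithm:
Round 0 – mark pairs where exactly one state is accepting: (q0,q3), (q1,q3), (q2,q3), (q3,q4)
Round 1 – newly marked: (q0,q1) [on 0: q1 vs q3, already marked]; (q0,q2) [on 0: q1 vs q3, already marked]; (q1,q4) [on 0: q3 vs q4, already marked]; (q2,q4) [on 0: q3 vs q4, already marked]
Round 2 – newly marked: (q0,q4) [on 0: q1 vs q4, already marked]
No further pairs can be marked.
(q1, q2) unmarked: δ(q1,0)=q3, δ(q2,0)=q3; δ(q1,1)=q4, δ(q2,1)=q4 → equivalent
Equivalent pairs: (q1, q2)

Final answer: Equivalent pairs: (q1, q2)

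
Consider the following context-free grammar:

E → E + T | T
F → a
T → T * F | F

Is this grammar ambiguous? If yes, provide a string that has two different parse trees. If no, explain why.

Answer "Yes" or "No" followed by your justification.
This is the standard stratified expression grammar: '+' is introduced only by the left-recursive rule E → E + T and '*' only by the left-recursive rule T → T * F, with F → a. For any string, the last '+' must be the one produced at the root E (everything after it is a T containing no '+'), and likewise within each T the last '*' is produced at its root. This fixes the parse tree uniquely (left-associative, '*' binding tighter than '+'), so every string has exactly one parse tree.

Final answer: No - the grammar is unambiguous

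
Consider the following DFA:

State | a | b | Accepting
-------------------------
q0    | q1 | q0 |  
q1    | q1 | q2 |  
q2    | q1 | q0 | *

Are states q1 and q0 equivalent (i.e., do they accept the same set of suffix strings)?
Try the suffix "b".
From q1: q1 → q2 — accepting.
From q0: q0 → q0 — not accepting.
The two states disagree on this suffix, so they are not equivalent.

Final answer: No. Distinguishing string: "b" - accepted from q1 but not from q0.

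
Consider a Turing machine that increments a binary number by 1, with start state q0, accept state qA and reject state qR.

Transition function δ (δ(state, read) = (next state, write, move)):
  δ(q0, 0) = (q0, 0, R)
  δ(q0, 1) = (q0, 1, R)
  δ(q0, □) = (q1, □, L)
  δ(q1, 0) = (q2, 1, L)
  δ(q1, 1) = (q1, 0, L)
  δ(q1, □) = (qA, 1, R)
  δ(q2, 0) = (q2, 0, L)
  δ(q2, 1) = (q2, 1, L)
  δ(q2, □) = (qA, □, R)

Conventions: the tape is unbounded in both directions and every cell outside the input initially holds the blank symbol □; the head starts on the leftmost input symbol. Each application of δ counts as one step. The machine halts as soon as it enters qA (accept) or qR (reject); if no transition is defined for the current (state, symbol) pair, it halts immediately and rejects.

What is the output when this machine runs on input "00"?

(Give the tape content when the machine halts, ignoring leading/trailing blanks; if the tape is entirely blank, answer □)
Step 0: [q0]00 (head at position 0)
Step 1: δ(q0, 0) = (q0, 0, R)  ⊢  0[q0]0 (head at position 1)
Step 2: δ(q0, 0) = (q0, 0, R)  ⊢  00[q0]□ (head at position 2)
Step 3: δ(q0, □) = (q1, □, L)  ⊢  0[q1]0□ (head at position 1)
Step 4: δ(q1, 0) = (q2, 1, L)  ⊢  [q2]01□ (head at position 0)
Step 5: δ(q2, 0) = (q2, 0, L)  ⊢  [q2]□01□ (head at position -1)
Step 6: δ(q2, □) = (qA, □, R)  ⊢  □[qA]01□ (head at position 0)
The machine is in qA, so it halts and accepts.
Tape content when halted (ignoring surrounding blanks): 01

Final answer: Output: 01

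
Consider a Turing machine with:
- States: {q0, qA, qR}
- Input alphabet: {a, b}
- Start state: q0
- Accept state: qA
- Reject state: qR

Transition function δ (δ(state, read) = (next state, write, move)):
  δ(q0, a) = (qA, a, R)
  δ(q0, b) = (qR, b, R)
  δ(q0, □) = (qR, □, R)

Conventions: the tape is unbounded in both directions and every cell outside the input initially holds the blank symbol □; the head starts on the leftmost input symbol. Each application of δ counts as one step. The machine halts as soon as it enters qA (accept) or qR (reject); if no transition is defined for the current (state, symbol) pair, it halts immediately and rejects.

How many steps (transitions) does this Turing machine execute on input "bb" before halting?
Step 0: [q0]bb (head at position 0)
Step 1: δ(q0, b) = (qR, b, R)  ⊢  b[qR]b (head at position 1)
The machine is in qR, so it halts and rejects.
Number of transitions executed: 1.

Final answer: 1 steps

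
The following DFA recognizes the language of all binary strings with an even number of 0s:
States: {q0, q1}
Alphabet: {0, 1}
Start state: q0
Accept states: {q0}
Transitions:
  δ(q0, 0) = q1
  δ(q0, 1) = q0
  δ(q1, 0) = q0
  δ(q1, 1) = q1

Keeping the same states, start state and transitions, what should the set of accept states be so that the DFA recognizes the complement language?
The DFA is complete (every state has a transition on every symbol), so the complement
is recognized by the same DFA with accepting and non-accepting states swapped.
Original accept states: {q0}
Complement accept states = All states - Original accept states
= {q0, q1} - {q0}
= {q1}
Complement language: strings with an ODD number of 0s

Final answer: {q1}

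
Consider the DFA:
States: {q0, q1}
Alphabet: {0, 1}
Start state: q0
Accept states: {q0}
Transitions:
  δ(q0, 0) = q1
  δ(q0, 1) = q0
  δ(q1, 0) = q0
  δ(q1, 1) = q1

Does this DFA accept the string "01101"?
Processing string "01101":
  q0 --0--> q1
  q1 --1--> q1
  q1 --1--> q1
  q1 --0--> q0
  q0 --1--> q0
Final state: q0
Accept states: {q0}
q0 is an accept state, so the string is accepted.

Final answer: Yes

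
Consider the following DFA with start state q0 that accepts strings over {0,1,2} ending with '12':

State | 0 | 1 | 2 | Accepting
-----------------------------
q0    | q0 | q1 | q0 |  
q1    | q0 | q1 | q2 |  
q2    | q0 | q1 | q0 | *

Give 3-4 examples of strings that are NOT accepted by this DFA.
Any strings that end in a non-accepting state work; for example:
"220": q0 → q0 → q0 → q0; q0 is not accepting → rejected
"0101": q0 → q0 → q1 → q0 → q1; q1 is not accepting → rejected
"1001": q0 → q1 → q0 → q0 → q1; q1 is not accepting → rejected
"1102": q0 → q1 → q1 → q0 → q0; q0 is not accepting → rejected

Final answer: "220", "0101", "1001", "1102"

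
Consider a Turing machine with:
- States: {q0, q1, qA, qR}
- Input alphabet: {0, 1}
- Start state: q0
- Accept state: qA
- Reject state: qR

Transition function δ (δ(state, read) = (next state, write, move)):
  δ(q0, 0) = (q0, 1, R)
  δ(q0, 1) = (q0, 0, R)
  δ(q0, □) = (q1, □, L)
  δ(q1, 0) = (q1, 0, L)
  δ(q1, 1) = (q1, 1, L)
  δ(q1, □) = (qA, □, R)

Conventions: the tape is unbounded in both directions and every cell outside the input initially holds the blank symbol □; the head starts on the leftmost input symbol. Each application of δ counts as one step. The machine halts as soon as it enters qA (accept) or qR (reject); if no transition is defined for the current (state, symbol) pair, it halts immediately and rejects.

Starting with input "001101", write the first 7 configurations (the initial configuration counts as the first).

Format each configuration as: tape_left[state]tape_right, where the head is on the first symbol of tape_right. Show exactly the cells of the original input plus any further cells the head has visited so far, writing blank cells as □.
Step 0: [q0]001101 (head at position 0)
Step 1: δ(q0, 0) = (q0, 1, R)  ⊢  1[q0]01101 (head at position 1)
Step 2: δ(q0, 0) = (q0, 1, R)  ⊢  11[q0]1101 (head at position 2)
Step 3: δ(q0, 1) = (q0, 0, R)  ⊢  110[q0]101 (head at position 3)
Step 4: δ(q0, 1) = (q0, 0, R)  ⊢  1100[q0]01 (head at position 4)
Step 5: δ(q0, 0) = (q0, 1, R)  ⊢  11001[q0]1 (head at position 5)
Step 6: δ(q0, 1) = (q0, 0, R)  ⊢  110010[q0]□ (head at position 6)

Final answer: [q0]001101 ⊢ 1[q0]01101 ⊢ 11[q0]1101 ⊢ 110[q0]101 ⊢ 1100[q0]01 ⊢ 11001[q0]1 ⊢ 110010[q0]□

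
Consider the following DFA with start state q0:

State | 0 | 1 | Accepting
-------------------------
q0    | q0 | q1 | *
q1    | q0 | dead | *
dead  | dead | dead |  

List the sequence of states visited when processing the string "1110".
q0 → q1 → dead → dead → dead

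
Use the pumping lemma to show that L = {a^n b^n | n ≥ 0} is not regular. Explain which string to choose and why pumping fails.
Language: L = {a^n b^n | n ≥ 0} (equal numbers of a's followed by b's)
Step 1: Assume for contradiction that L is regular, with pumping length p.
Step 2: Choose s = a^p b^p. Then s ∈ L (it has p a's followed by p b's) and |s| ≥ p.
Step 3: Consider any decomposition s = xyz with |xy| ≤ p and |y| > 0. Since |xy| ≤ p and the first p symbols of s are all a's, y = a^k for some k with 1 ≤ k ≤ p.
Step 4: Pumping up (i = 2): xy²z = a^(p+k) b^p, which has more a's than b's, so xy²z ∉ L.
This contradicts the pumping lemma, so L is not regular.

Final answer: Choose s = a^p b^p. Since |xy| ≤ p, y = a^k with k ≥ 1. Then xy²z = a^(p+k) b^p ∉ L.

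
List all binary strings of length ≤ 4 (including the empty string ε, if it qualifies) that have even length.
Checking every binary string of length 0 to 4:
  Length 0: accepted: ε | rejected: (none)
  Length 1: accepted: (none) | rejected: 0, 1
  Length 2: accepted: 00, 01, 10, 11 | rejected: (none)
  Length 3: accepted: (none) | rejected: 000, 001, 010, 011, 100, 101, 110, 111
  Length 4: accepted: 0000, 0001, 0010, 0011, 0100, 0101, 0110, 0111, 1000, 1001, 1010, 1011, 1100, 1101, 1110, 1111 | rejected: (none)
Total: 21 string(s).

Final answer: ε, 00, 01, 10, 11, 0000, 0001, 0010, 0011, 0100, 0101, 0110, 0111, 1000, 1001, 1010, 1011, 1100, 1101, 1110, 1111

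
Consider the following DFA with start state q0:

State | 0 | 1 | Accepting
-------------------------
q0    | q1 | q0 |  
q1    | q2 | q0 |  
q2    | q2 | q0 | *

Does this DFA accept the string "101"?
Start in q0.
Read '1': q0 → q0
Read '0': q0 → q1
Read '1': q1 → q0
Final state q0 is not accepting, so the string is rejected.

Final answer: No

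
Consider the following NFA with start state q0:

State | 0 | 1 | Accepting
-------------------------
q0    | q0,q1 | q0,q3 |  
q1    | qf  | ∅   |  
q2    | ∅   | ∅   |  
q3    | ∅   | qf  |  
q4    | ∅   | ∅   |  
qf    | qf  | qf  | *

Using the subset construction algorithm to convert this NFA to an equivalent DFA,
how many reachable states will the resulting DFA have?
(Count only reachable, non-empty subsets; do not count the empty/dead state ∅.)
Start subset: {q0}
{q0}: on 0 → {q0, q1}, on 1 → {q0, q3}
{q0, q1}: on 0 → {q0, q1, qf}, on 1 → {q0, q3}
{q0, q3}: on 0 → {q0, q1}, on 1 → {q0, q3, qf}
{q0, q1, qf}: on 0 → {q0, q1, qf}, on 1 → {q0, q3, qf}
{q0, q3, qf}: on 0 → {q0, q1, qf}, on 1 → {q0, q3, qf}
Reachable non-empty subsets: {q0}, {q0, q1}, {q0, q3}, {q0, q1, qf}, {q0, q3, qf} — 5 in total.

Final answer: 5 states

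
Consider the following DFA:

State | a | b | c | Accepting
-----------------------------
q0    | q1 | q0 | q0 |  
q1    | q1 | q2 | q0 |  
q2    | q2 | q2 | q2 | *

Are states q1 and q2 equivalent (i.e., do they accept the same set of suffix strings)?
Try the suffix ε (the empty string).
From q1: q1 — not accepting.
From q2: q2 — accepting.
The two states disagree on this suffix, so they are not equivalent.

Final answer: No. Distinguishing string: ε (the empty string) - accepted from q2 but not from q1.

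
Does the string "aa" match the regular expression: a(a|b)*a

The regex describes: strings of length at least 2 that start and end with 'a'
Yes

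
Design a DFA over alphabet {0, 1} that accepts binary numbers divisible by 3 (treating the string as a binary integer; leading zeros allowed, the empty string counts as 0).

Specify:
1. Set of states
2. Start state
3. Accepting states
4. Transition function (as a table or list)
One valid DFA (any DFA recognizing the same language is acceptable):
States: {q0, q1, q2}
Start: q0
Accepting: {q0}
Transitions (accepting states marked with *):
State | 0 | 1 | Accepting
-------------------------
q0    | q0 | q1 | *
q1    | q2 | q0 |  
q2    | q1 | q2 |  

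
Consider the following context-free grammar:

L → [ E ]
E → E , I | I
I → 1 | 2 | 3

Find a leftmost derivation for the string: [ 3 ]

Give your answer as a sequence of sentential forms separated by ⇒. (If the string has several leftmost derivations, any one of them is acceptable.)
Start with L.
Step 1: the leftmost non-terminal is L; apply L → [ E ]:  [ E ]
Step 2: the leftmost non-terminal is E; apply E → I:  [ I ]
Step 3: the leftmost non-terminal is I; apply I → 3:  [ 3 ]

Final answer: L ⇒ [ E ] ⇒ [ I ] ⇒ [ 3 ]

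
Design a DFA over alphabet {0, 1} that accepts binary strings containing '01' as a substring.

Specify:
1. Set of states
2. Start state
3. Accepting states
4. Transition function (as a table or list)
One valid DFA (any DFA recognizing the same language is acceptable):
States: {q0, q1, q2}
Start: q0
Accepting: {q2}
Transitions (accepting states marked with *):
State | 0 | 1 | Accepting
-------------------------
q0    | q1 | q0 |  
q1    | q1 | q2 |  
q2    | q2 | q2 | *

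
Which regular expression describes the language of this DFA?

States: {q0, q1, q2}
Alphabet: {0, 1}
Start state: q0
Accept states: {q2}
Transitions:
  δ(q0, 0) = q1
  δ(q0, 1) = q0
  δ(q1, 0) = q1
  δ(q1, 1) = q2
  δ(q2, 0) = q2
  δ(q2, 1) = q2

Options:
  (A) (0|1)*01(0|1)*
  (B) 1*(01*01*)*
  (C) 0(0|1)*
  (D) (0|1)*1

Testing sample strings against the DFA:
  '101' -> accepted
  '00111' -> accepted
  '01110' -> accepted
  '110' -> rejected
Checking each option for a counterexample:
  (A) (0|1)*01(0|1)*: agrees with the DFA on all strings of length ≤ 4
  (B) 1*(01*01*)*: ε is rejected by the DFA but matches the regex → eliminated
  (C) 0(0|1)*: '0' is rejected by the DFA but matches the regex → eliminated
  (D) (0|1)*1: '1' is rejected by the DFA but matches the regex → eliminated
Only (A) (0|1)*01(0|1)* is consistent with the DFA.

Final answer: (A) (0|1)*01(0|1)*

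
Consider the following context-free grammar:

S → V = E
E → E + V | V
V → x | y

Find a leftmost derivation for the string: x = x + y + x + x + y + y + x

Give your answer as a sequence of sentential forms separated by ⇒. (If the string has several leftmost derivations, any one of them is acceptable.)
Start with S.
Step 1: the leftmost non-terminal is S; apply S → V = E:  V = E
Step 2: the leftmost non-terminal is V; apply V → x:  x = E
Step 3: the leftmost non-terminal is E; apply E → E + V:  x = E + V
Step 4: the leftmost non-terminal is E; apply E → E + V:  x = E + V + V
Step 5: the leftmost non-terminal is E; apply E → E + V:  x = E + V + V + V
Step 6: the leftmost non-terminal is E; apply E → E + V:  x = E + V + V + V + V
Step 7: the leftmost non-terminal is E; apply E → E + V:  x = E + V + V + V + V + V
Step 8: the leftmost non-terminal is E; apply E → E + V:  x = E + V + V + V + V + V + V
Step 9: the leftmost non-terminal is E; apply E → V:  x = V + V + V + V + V + V + V
Step 10: the leftmost non-terminal is V; apply V → x:  x = x + V + V + V + V + V + V
Step 11: the leftmost non-terminal is V; apply V → y:  x = x + y + V + V + V + V + V
Step 12: the leftmost non-terminal is V; apply V → x:  x = x + y + x + V + V + V + V
Step 13: the leftmost non-terminal is V; apply V → x:  x = x + y + x + x + V + V + V
Step 14: the leftmost non-terminal is V; apply V → y:  x = x + y + x + x + y + V + V
Step 15: the leftmost non-terminal is V; apply V → y:  x = x + y + x + x + y + y + V
Step 16: the leftmost non-terminal is V; apply V → x:  x = x + y + x + x + y + y + x

Final answer: S ⇒ V = E ⇒ x = E ⇒ x = E + V ⇒ x = E + V + V ⇒ x = E + V + V + V ⇒ x = E + V + V + V + V ⇒ x = E + V + V + V + V + V ⇒ x = E + V + V + V + V + V + V ⇒ x = V + V + V + V + V + V + V ⇒ x = x + V + V + V + V + V + V ⇒ x = x + y + V + V + V + V + V ⇒ x = x + y + x + V + V + V + V ⇒ x = x + y + x + x + V + V + V ⇒ x = x + y + x + x + y + V + V ⇒ x = x + y + x + x + y + y + V ⇒ x = x + y + x + x + y + y + x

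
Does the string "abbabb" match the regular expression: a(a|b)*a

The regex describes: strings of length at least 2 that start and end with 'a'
No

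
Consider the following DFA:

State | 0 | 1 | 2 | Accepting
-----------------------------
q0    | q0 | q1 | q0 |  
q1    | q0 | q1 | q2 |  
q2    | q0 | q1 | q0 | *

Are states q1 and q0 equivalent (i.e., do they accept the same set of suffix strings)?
Try the suffix "2".
From q1: q1 → q2 — accepting.
From q0: q0 → q0 — not accepting.
The two states disagree on this suffix, so they are not equivalent.

Final answer: No. Distinguishing string: "2" - accepted from q1 but not from q0.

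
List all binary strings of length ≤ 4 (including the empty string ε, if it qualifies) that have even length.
Checking every binary string of length 0 to 4:
  Length 0: accepted: ε | rejected: (none)
  Length 1: accepted: (none) | rejected: 0, 1
  Length 2: accepted: 00, 01, 10, 11 | rejected: (none)
  Length 3: accepted: (none) | rejected: 000, 001, 010, 011, 100, 101, 110, 111
  Length 4: accepted: 0000, 0001, 0010, 0011, 0100, 0101, 0110, 0111, 1000, 1001, 1010, 1011, 1100, 1101, 1110, 1111 | rejected: (none)
Total: 21 string(s).

Final answer: ε, 00, 01, 10, 11, 0000, 0001, 0010, 0011, 0100, 0101, 0110, 0111, 1000, 1001, 1010, 1011, 1100, 1101, 1110, 1111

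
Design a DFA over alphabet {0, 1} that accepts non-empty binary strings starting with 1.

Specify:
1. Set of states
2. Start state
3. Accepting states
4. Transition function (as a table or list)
One valid DFA (any DFA recognizing the same language is acceptable):
States: {q0, q1, q2}
Start: q0
Accepting: {q1}
Transitions (accepting states marked with *):
State | 0 | 1 | Accepting
-------------------------
q0    | q2 | q1 |  
q1    | q1 | q1 | *
q2    | q2 | q2 |  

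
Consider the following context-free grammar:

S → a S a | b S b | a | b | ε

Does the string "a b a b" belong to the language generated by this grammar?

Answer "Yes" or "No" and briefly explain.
Every production places the same symbol at both ends (or yields a single symbol / ε), so every derived string is a palindrome. a b a b reversed is b a b a ≠ a b a b, so it is not a palindrome and cannot be derived (already the first step fails: the string starts with a but ends with b, so neither S → a S a nor S → b S b fits).

Final answer: No - no valid derivation exists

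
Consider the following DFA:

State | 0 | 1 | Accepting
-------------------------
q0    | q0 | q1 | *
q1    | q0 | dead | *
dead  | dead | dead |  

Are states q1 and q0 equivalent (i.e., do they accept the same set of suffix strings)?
Try the suffix "1".
From q1: q1 → dead — not accepting.
From q0: q0 → q1 — accepting.
The two states disagree on this suffix, so they are not equivalent.

Final answer: No. Distinguishing string: "1" - accepted from q0 but not from q1.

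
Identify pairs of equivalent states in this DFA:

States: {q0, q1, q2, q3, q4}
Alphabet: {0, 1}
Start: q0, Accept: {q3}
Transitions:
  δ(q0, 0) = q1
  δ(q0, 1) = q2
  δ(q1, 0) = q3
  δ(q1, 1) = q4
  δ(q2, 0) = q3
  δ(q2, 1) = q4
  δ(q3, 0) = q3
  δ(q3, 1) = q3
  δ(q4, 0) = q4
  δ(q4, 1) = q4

Using the table-filling algorithm:
Round 0 – mark pairs where exactly one state is accepting: (q0,q3), (q1,q3), (q2,q3), (q3,q4)
Round 1 – newly marked: (q0,q1) [on 0: q1 vs q3, already marked]; (q0,q2) [on 0: q1 vs q3, already marked]; (q1,q4) [on 0: q3 vs q4, already marked]; (q2,q4) [on 0: q3 vs q4, already marked]
Round 2 – newly marked: (q0,q4) [on 0: q1 vs q4, already marked]
No further pairs can be marked.
(q1, q2) unmarked: δ(q1,0)=q3, δ(q2,0)=q3; δ(q1,1)=q4, δ(q2,1)=q4 → equivalent
Equivalent pairs: (q1, q2)

Final answer: Equivalent pairs: (q1, q2)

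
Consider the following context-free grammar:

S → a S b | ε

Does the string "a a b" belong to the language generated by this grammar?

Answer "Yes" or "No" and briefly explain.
Every derivation applies S → a S b some number n of times and then S → ε, producing a^n b^n with equally many a's and b's. The string a a b has two a's but only one b, so it cannot be derived.

Final answer: No - no valid derivation exists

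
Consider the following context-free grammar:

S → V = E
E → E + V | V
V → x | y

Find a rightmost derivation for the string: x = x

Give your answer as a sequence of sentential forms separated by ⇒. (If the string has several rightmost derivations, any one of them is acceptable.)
Start with S.
Step 1: the rightmost non-terminal is S; apply S → V = E:  V = E
Step 2: the rightmost non-terminal is E; apply E → V:  V = V
Step 3: the rightmost non-terminal is V; apply V → x:  V = x
Step 4: the rightmost non-terminal is V; apply V → x:  x = x

Final answer: S ⇒ V = E ⇒ V = V ⇒ V = x ⇒ x = x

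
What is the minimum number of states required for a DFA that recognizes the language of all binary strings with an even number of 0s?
Language: binary strings with an even number of 0s
Lower bound (Myhill–Nerode): the prefixes ε, 0 are pairwise distinguishable:
  ε vs 0: suffix ε distinguishes them (ε has zero 0s (accepted), 0 has one 0 (rejected))
So any DFA needs at least 2 states.
Upper bound: a DFA with 2 states exists (one state per class above).
Minimum states: 2

Final answer: 2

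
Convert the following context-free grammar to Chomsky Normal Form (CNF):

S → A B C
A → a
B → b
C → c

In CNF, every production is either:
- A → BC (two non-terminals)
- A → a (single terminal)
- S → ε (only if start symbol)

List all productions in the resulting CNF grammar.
The grammar has no ε-productions or unit productions to eliminate.
A → a is already in CNF (single terminal) – keep it.
B → b is already in CNF (single terminal) – keep it.
C → c is already in CNF (single terminal) – keep it.
S → A B C has 3 symbols on the right: break it into binary productions S → A X0, X0 → B C.
Resulting CNF grammar (5 productions): A → a; B → b; C → c; S → A X0; X0 → B C

Final answer: A → a; B → b; C → c; S → A X0; X0 → B C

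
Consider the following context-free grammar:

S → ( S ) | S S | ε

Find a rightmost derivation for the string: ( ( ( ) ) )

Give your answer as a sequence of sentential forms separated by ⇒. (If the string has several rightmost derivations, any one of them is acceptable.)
Start with S.
Step 1: the rightmost non-terminal is S; apply S → ( S ):  ( S )
Step 2: the rightmost non-terminal is S; apply S → ( S ):  ( ( S ) )
Step 3: the rightmost non-terminal is S; apply S → ( S ):  ( ( ( S ) ) )
Step 4: the rightmost non-terminal is S; apply S → ε:  ( ( ( ) ) )

Final answer: S ⇒ ( S ) ⇒ ( ( S ) ) ⇒ ( ( ( S ) ) ) ⇒ ( ( ( ) ) )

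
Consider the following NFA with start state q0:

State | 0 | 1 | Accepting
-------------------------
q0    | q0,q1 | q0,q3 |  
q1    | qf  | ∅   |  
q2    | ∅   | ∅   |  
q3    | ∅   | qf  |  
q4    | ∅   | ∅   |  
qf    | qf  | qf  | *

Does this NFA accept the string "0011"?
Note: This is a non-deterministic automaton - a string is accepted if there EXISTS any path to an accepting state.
Track the set of states the NFA could be in: start {q0}
Read '0': {q0} → {q0, q1}
Read '0': {q0, q1} → {q0, q1, qf}
Read '1': {q0, q1, qf} → {q0, q3, qf}
Read '1': {q0, q3, qf} → {q0, q3, qf}
Final set {q0, q3, qf} contains accepting state(s) {qf} → accepted.

Final answer: Yes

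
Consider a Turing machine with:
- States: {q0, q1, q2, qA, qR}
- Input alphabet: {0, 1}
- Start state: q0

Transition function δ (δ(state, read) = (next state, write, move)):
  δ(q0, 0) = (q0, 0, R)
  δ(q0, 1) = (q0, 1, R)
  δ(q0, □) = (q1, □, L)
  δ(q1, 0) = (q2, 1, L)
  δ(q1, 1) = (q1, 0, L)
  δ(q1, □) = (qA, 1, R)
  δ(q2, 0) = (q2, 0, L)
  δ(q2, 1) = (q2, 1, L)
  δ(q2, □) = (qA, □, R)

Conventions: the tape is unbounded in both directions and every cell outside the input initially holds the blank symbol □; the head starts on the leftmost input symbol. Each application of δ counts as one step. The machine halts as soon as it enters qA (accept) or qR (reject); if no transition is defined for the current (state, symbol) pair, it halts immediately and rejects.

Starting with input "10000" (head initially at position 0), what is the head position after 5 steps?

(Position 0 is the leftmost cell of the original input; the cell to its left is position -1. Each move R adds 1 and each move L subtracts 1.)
Step 0: [q0]10000 (head at position 0)
Step 1: δ(q0, 1) = (q0, 1, R)  ⊢  1[q0]0000 (head at position 1)
Step 2: δ(q0, 0) = (q0, 0, R)  ⊢  10[q0]000 (head at position 2)
Step 3: δ(q0, 0) = (q0, 0, R)  ⊢  100[q0]00 (head at position 3)
Step 4: δ(q0, 0) = (q0, 0, R)  ⊢  1000[q0]0 (head at position 4)
Step 5: δ(q0, 0) = (q0, 0, R)  ⊢  10000[q0]□ (head at position 5)
Head position after 5 steps: 5

Final answer: Position 5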